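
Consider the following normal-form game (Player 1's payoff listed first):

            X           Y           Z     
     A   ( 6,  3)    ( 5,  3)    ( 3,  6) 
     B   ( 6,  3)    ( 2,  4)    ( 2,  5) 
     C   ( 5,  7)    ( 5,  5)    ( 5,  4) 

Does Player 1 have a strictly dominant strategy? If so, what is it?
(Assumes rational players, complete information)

No strictly dominant strategy exists for Player 1

Work:
A strategy strictly dominates another if it gives a strictly higher payoff against every opponent action. Compare each pair of P1's strategies column-by-column:
  A vs B: [6 vs 6, 5 vs 2, 3 vs 2] → A does not strictly dominate B (column X: 6 ≤ 6)
  A vs C: [6 vs 5, 5 vs 5, 3 vs 5] → A does not strictly dominate C (column Y: 5 ≤ 5)
  B vs A: [6 vs 6, 2 vs 5, 2 vs 3] → B does not strictly dominate A (column X: 6 ≤ 6)
  B vs C: [6 vs 5, 2 vs 5, 2 vs 5] → B does not strictly dominate C (column Y: 2 ≤ 5)
  C vs A: [5 vs 6, 5 vs 5, 5 vs 3] → C does not strictly dominate A (column X: 5 ≤ 6)
  C vs B: [5 vs 6, 5 vs 2, 5 vs 2] → C does not strictly dominate B (column X: 5 ≤ 6)
No single strategy strictly dominates all others → no strictly dominant strategy.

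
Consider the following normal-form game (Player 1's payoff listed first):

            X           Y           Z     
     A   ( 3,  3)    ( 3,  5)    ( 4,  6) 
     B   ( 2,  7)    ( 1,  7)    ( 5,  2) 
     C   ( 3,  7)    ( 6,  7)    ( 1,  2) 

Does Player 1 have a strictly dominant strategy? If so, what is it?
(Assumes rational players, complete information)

No strictly dominant strategy exists for Player 1

Work:
A strategy strictly dominates another if it gives a strictly higher payoff against every opponent action. Compare each pair of P1's strategies column-by-column:
  A vs B: [3 vs 2, 3 vs 1, 4 vs 5] → A does not strictly dominate B (column Z: 4 ≤ 5)
  A vs C: [3 vs 3, 3 vs 6, 4 vs 1] → A does not strictly dominate C (column X: 3 ≤ 3)
  B vs A: [2 vs 3, 1 vs 3, 5 vs 4] → B does not strictly dominate A (column X: 2 ≤ 3)
  B vs C: [2 vs 3, 1 vs 6, 5 vs 1] → B does not strictly dominate C (column X: 2 ≤ 3)
  C vs A: [3 vs 3, 6 vs 3, 1 vs 4] → C does not strictly dominate A (column X: 3 ≤ 3)
  C vs B: [3 vs 2, 6 vs 1, 1 vs 5] → C does not strictly dominate B (column Z: 1 ≤ 5)
No single strategy strictly dominates all others → no strictly dominant strategy.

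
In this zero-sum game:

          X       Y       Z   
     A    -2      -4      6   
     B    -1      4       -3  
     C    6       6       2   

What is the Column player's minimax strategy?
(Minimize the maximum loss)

Column should play X or Y or Z (all achieve the minimum), value = 6

Work:
Column player minimizes Row's maximum payoff:
Column X: max payoff to Row = 6
Column Y: max payoff to Row = 6
Column Z: max payoff to Row = 6
Minimum is 6, achieved by columns X, Y, Z (tied).
Each of X or Y or Z is a minimax strategy.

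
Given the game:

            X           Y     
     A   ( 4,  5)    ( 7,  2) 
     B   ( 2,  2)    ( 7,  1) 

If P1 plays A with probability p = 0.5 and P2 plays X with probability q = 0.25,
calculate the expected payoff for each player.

E[P1] = 6.0, E[P2] = 2.0

Work:
E[P1] = p·q·π₁(A,X) + p·(1-q)·π₁(A,Y) + (1-p)·q·π₁(B,X) + (1-p)·(1-q)·π₁(B,Y)
= 0.5·0.25·4 + 0.5·0.75·7 + 0.5·0.25·2 + 0.5·0.75·7
= 6.0

E[P2] = 2.0 (similar calculation)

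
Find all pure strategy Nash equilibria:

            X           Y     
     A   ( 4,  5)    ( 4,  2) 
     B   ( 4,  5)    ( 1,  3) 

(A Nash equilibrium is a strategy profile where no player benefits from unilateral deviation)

Nash equilibrium: (A, X), (B, X)

Work:
Best responses:
  P1 vs X: payoffs [4, 4] → best response A/B (payoff 4)
  P1 vs Y: payoffs [4, 1] → best response A (payoff 4)
  P2 vs A: payoffs [5, 2] → best response X (payoff 5)
  P2 vs B: payoffs [5, 3] → best response X (payoff 5)
Mutual best responses: (A,X), (B,X) → Nash equilibria.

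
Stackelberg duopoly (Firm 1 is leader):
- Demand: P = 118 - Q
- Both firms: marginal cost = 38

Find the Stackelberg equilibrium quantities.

q₁* (leader) = 40.0, q₂* (follower) = 20.0

Work:
Follower's reaction: q₂ = (a - c - q₁)/2
Leader substitutes: π₁ = q₁·(a - q₁ - (a-c-q₁)/2 - c)
FOC: q₁* = (118 - 38)/2 = 40.00
Then: q₂* = (118 - 38 - 40.0)/2 = 20.00
Leader has first-mover advantage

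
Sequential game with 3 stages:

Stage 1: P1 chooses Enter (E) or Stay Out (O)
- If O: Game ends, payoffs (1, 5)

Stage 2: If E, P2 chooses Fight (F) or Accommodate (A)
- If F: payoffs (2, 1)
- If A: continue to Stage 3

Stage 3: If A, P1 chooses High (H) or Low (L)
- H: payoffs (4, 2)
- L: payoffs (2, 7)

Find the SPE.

SPE: (E, A, H); Outcome (4, 2)

Work:
Stage 3: P1 chooses H (4 vs 2)
Stage 2: P2: F->1, A->2 (anticipating H). Choose A
Stage 1: P1: O->1, E->4 (anticipating A, H). Choose E
SPE path: E -> A -> H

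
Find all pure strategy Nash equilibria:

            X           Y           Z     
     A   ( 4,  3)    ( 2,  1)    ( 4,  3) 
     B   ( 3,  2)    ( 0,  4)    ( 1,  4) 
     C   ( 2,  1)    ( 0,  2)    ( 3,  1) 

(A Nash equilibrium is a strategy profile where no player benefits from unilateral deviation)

Nash equilibrium: (A, X), (A, Z)

Work:
Best responses:
  P1 vs X: payoffs [4, 3, 2] → best response A (payoff 4)
  P1 vs Y: payoffs [2, 0, 0] → best response A (payoff 2)
  P1 vs Z: payoffs [4, 1, 3] → best response A (payoff 4)
  P2 vs A: payoffs [3, 1, 3] → best response X/Z (payoff 3)
  P2 vs B: payoffs [2, 4, 4] → best response Y/Z (payoff 4)
  P2 vs C: payoffs [1, 2, 1] → best response Y (payoff 2)
Mutual best responses: (A,X), (A,Z) → Nash equilibria.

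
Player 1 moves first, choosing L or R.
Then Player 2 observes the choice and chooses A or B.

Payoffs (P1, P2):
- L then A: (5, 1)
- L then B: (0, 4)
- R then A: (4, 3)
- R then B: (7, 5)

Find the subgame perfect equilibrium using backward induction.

P1 plays R, P2 plays B after L and B after R; Payoff (7, 5)

Work:
Backward induction:
After L: P2 chooses B → P1 gets 0
After R: P2 chooses B → P1 gets 7
P1 chooses R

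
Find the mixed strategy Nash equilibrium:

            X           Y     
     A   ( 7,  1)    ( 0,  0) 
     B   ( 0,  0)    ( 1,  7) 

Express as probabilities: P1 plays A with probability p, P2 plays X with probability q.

p = 0.875, q = 0.125

Work:
Find probabilities that make opponent indifferent:
P2 chooses q to make P1 indifferent between A and B
P1 chooses p to make P2 indifferent between X and Y
Mixed NE: P1 plays (A: 0.875, B: 0.125), P2 plays (X: 0.125, Y: 0.875)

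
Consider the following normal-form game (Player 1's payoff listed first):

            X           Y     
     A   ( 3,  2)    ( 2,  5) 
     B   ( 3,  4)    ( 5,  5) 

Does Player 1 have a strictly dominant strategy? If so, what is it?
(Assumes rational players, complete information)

No strictly dominant strategy exists for Player 1

Work:
A strategy strictly dominates another if it gives a strictly higher payoff against every opponent action. Compare each pair of P1's strategies column-by-column:
  A vs B: [3 vs 3, 2 vs 5] → A does not strictly dominate B (column X: 3 ≤ 3)
  B vs A: [3 vs 3, 5 vs 2] → B does not strictly dominate A (column X: 3 ≤ 3)
No single strategy strictly dominates all others → no strictly dominant strategy.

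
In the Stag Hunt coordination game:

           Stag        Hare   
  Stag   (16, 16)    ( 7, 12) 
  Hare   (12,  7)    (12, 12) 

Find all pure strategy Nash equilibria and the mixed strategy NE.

Pure NE: (Stag, Stag) and (Hare, Hare); Mixed NE: p = 0.5556, q = 0.5556

Work:
Check pure NE:
(Stag, Stag): (16, 16) - no unilateral deviation beneficial
(Hare, Hare): (12, 12) - no unilateral deviation beneficial
Mixed NE: P1 plays Stag with p = 0.5556, P2 plays Stag with q = 0.5556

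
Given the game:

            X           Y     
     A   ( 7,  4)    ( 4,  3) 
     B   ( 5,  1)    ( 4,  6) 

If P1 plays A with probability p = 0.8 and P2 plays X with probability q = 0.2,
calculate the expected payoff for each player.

E[P1] = 4.52, E[P2] = 3.56

Work:
E[P1] = p·q·π₁(A,X) + p·(1-q)·π₁(A,Y) + (1-p)·q·π₁(B,X) + (1-p)·(1-q)·π₁(B,Y)
= 0.8·0.2·7 + 0.8·0.8·4 + 0.2·0.2·5 + 0.2·0.8·4
= 4.52

E[P2] = 3.56 (similar calculation)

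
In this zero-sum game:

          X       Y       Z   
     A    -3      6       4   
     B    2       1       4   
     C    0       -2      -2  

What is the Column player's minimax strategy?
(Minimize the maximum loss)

Column should play X, value = 2

Work:
Column player minimizes Row's maximum payoff:
Column X: max payoff to Row = 2
Column Y: max payoff to Row = 6
Column Z: max payoff to Row = 4
Minimum is 2, achieved by column X.
Minimax strategy: X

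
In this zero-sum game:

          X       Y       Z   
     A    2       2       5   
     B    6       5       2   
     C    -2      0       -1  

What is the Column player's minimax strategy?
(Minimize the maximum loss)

Column should play Y or Z (all achieve the minimum), value = 5

Work:
Column player minimizes Row's maximum payoff:
Column X: max payoff to Row = 6
Column Y: max payoff to Row = 5
Column Z: max payoff to Row = 5
Minimum is 5, achieved by columns Y, Z (tied).
Each of Y or Z is a minimax strategy.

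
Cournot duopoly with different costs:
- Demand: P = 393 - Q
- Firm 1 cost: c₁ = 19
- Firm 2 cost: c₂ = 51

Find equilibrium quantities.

q₁* = 135.33, q₂* = 103.33

Work:
Reaction: q₁ = (393 - 19 - q₂)/2
Reaction: q₂ = (393 - 51 - q₁)/2
Solve simultaneously:
q₁* = (393 - 2×19 + 51)/3 = 135.33
q₂* = (393 - 2×51 + 19)/3 = 103.33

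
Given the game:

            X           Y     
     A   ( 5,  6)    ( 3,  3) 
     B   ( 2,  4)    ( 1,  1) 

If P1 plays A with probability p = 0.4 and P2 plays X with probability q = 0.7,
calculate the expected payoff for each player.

E[P1] = 2.78, E[P2] = 3.9

Work:
E[P1] = p·q·π₁(A,X) + p·(1-q)·π₁(A,Y) + (1-p)·q·π₁(B,X) + (1-p)·(1-q)·π₁(B,Y)
= 0.4·0.7·5 + 0.4·0.3·3 + 0.6·0.7·2 + 0.6·0.3·1
= 2.78

E[P2] = 3.9 (similar calculation)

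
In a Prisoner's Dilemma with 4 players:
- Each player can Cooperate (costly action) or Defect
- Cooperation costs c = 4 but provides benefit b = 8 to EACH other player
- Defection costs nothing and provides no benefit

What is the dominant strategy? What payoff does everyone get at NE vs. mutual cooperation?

Dominant: Defect; NE payoff = 0; Coop payoff = 20

Work:
Defect dominates (saves cost c = 4, benefit to others is external)
NE: All defect → everyone gets 0
If all cooperate: each receives (3)×8 - 4 = 20
Social dilemma: 20 > 0 but NE gives 0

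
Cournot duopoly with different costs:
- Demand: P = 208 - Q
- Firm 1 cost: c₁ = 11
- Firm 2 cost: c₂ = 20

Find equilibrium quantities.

q₁* = 68.67, q₂* = 59.67

Work:
Reaction: q₁ = (208 - 11 - q₂)/2
Reaction: q₂ = (208 - 20 - q₁)/2
Solve simultaneously:
q₁* = (208 - 2×11 + 20)/3 = 68.67
q₂* = (208 - 2×20 + 11)/3 = 59.67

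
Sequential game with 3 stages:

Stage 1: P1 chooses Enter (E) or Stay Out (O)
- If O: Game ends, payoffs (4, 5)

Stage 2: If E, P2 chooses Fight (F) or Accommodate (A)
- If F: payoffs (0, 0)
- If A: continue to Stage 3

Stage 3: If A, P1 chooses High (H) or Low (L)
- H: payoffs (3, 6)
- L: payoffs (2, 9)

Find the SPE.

SPE: (O, A, H); Outcome (4, 5)

Work:
Stage 3: P1 chooses H (3 vs 2)
Stage 2: P2: F->0, A->6 (anticipating H). Choose A
Stage 1: P1: O->4, E->3 (anticipating A, H). Choose O
SPE path: O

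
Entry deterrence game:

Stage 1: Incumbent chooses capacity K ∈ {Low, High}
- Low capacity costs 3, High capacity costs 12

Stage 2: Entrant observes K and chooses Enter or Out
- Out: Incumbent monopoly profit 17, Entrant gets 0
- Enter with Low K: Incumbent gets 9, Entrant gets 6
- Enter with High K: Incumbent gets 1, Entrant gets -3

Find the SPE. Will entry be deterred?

SPE: (Low, Enter|Low, Out|High); Entry not deterred. Incumbent net profit = 6, Entrant gets 6

Work:
After Low K: Entrant enters (6 > 0)
After High K: Entrant stays out (-3 < 0)
Incumbent: Low → 9−3=6, High → 17−12=5
Incumbent chooses Low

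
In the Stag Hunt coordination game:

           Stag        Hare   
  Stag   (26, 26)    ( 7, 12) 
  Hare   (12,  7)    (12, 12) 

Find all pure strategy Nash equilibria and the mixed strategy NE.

Pure NE: (Stag, Stag) and (Hare, Hare); Mixed NE: p = 0.2632, q = 0.2632

Work:
Check pure NE:
(Stag, Stag): (26, 26) - no unilateral deviation beneficial
(Hare, Hare): (12, 12) - no unilateral deviation beneficial
Mixed NE: P1 plays Stag with p = 0.2632, P2 plays Stag with q = 0.2632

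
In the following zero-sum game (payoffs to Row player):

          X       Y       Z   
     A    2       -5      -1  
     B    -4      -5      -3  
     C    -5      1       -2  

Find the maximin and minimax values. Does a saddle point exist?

Maximin = -5, Minimax = -1, Saddle: False

Work:
Row minimums: [-5, -5, -5] → maximin = -5
Column maximums: [2, 1, -1] → minimax = -1
No saddle point (maximin ≠ minimax). Mixed strategy needed.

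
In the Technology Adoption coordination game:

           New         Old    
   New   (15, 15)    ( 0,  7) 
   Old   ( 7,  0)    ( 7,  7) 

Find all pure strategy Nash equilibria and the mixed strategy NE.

Pure NE: (New, New) and (Old, Old); Mixed NE: p = 0.4667, q = 0.4667

Work:
Check pure NE:
(New, New): (15, 15) - no unilateral deviation beneficial
(Old, Old): (7, 7) - no unilateral deviation beneficial
Mixed NE: P1 plays New with p = 0.4667, P2 plays New with q = 0.4667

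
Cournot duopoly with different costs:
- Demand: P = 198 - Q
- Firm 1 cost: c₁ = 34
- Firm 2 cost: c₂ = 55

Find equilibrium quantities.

q₁* = 61.67, q₂* = 40.67

Work:
Reaction: q₁ = (198 - 34 - q₂)/2
Reaction: q₂ = (198 - 55 - q₁)/2
Solve simultaneously:
q₁* = (198 - 2×34 + 55)/3 = 61.67
q₂* = (198 - 2×55 + 34)/3 = 40.67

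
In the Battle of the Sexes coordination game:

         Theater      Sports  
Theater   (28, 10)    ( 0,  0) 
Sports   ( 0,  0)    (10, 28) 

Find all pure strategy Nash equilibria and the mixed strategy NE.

Pure NE: (Theater, Theater) and (Sports, Sports); Mixed NE: p = 0.7368, q = 0.2632

Work:
Check pure NE:
(Theater, Theater): (28, 10) - no unilateral deviation beneficial
(Sports, Sports): (10, 28) - no unilateral deviation beneficial
Mixed NE: P1 plays Theater with p = 0.7368, P2 plays Theater with q = 0.2632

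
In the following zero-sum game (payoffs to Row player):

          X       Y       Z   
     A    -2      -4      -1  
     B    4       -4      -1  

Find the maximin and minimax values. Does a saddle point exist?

Maximin = -4, Minimax = -4, Saddle: True

Work:
Row minimums: [-4, -4] → maximin = -4
Column maximums: [4, -4, -1] → minimax = -4
Saddle point exists! Game value = -4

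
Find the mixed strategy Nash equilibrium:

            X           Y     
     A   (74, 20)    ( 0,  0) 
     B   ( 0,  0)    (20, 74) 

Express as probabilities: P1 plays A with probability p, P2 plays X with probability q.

p = 0.7872, q = 0.2128

Work:
Find probabilities that make opponent indifferent:
P2 chooses q to make P1 indifferent between A and B
P1 chooses p to make P2 indifferent between X and Y
Mixed NE: P1 plays (A: 0.7872, B: 0.2128), P2 plays (X: 0.2128, Y: 0.7872)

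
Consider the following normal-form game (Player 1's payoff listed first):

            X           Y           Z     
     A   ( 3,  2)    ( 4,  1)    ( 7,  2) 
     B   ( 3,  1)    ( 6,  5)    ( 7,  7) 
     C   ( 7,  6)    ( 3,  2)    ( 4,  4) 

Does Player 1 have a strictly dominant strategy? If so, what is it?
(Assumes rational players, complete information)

No strictly dominant strategy exists for Player 1

Work:
A strategy strictly dominates another if it gives a strictly higher payoff against every opponent action. Compare each pair of P1's strategies column-by-column:
  A vs B: [3 vs 3, 4 vs 6, 7 vs 7] → A does not strictly dominate B (column X: 3 ≤ 3)
  A vs C: [3 vs 7, 4 vs 3, 7 vs 4] → A does not strictly dominate C (column X: 3 ≤ 7)
  B vs A: [3 vs 3, 6 vs 4, 7 vs 7] → B does not strictly dominate A (column X: 3 ≤ 3)
  B vs C: [3 vs 7, 6 vs 3, 7 vs 4] → B does not strictly dominate C (column X: 3 ≤ 7)
  C vs A: [7 vs 3, 3 vs 4, 4 vs 7] → C does not strictly dominate A (column Y: 3 ≤ 4)
  C vs B: [7 vs 3, 3 vs 6, 4 vs 7] → C does not strictly dominate B (column Y: 3 ≤ 6)
No single strategy strictly dominates all others → no strictly dominant strategy.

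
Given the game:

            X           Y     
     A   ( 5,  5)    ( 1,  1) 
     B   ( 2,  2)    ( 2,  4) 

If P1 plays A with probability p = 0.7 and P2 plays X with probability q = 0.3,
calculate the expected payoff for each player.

E[P1] = 2.14, E[P2] = 2.56

Work:
E[P1] = p·q·π₁(A,X) + p·(1-q)·π₁(A,Y) + (1-p)·q·π₁(B,X) + (1-p)·(1-q)·π₁(B,Y)
= 0.7·0.3·5 + 0.7·0.7·1 + 0.3·0.3·2 + 0.3·0.7·2
= 2.14

E[P2] = 2.56 (similar calculation)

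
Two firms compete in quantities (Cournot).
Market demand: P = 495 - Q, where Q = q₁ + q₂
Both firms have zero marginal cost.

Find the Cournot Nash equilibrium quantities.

q₁* = q₂* = 165.0; P* = 165.0

Work:
Profit: π_i = P·q_i = (a - q_i - q_j)·q_i
FOC: ∂π_i/∂q_i = a - 2q_i - q_j = 0
Reaction function: q_i = (495 - q_j)/2
Symmetry: q* = 495/3 = 165.0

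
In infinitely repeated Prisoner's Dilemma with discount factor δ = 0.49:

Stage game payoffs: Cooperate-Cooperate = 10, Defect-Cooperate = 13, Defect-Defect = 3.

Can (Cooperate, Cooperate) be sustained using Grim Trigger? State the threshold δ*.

δ* = 0.3; since δ = 0.49 ≥ 0.3, cooperation can be sustained

Work:
For Grim Trigger:
Cooperate forever: 10/(1-δ)
Defect then punished: 13 + 3·δ/(1-δ)
Need: 10/(1-δ) ≥ 13 + 3·δ/(1-δ)
Solving: δ ≥ (T-R)/(T-P) = (13-10)/(13-3) = 0.3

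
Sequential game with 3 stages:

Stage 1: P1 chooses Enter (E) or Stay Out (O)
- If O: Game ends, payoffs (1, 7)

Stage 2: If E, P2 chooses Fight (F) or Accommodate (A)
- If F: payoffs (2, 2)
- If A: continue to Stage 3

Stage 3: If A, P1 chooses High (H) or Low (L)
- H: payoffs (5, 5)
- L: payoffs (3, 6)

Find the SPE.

SPE: (E, A, H); Outcome (5, 5)

Work:
Stage 3: P1 chooses H (5 vs 3)
Stage 2: P2: F->2, A->5 (anticipating H). Choose A
Stage 1: P1: O->1, E->5 (anticipating A, H). Choose E
SPE path: E -> A -> H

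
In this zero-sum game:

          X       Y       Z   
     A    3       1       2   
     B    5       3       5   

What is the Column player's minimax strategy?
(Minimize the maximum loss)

Column should play Y, value = 3

Work:
Column player minimizes Row's maximum payoff:
Column X: max payoff to Row = 5
Column Y: max payoff to Row = 3
Column Z: max payoff to Row = 5
Minimum is 3, achieved by column Y.
Minimax strategy: Y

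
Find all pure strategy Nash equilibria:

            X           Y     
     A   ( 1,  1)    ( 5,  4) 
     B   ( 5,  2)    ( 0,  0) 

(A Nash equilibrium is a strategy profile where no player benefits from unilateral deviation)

Nash equilibrium: (A, Y), (B, X)

Work:
Best responses:
  P1 vs X: payoffs [1, 5] → best response B (payoff 5)
  P1 vs Y: payoffs [5, 0] → best response A (payoff 5)
  P2 vs A: payoffs [1, 4] → best response Y (payoff 4)
  P2 vs B: payoffs [2, 0] → best response X (payoff 2)
Mutual best responses: (A,Y), (B,X) → Nash equilibria.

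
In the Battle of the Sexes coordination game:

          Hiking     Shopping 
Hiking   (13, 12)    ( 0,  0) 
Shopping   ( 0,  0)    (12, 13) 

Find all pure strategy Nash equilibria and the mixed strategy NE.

Pure NE: (Hiking, Hiking) and (Shopping, Shopping); Mixed NE: p = 0.52, q = 0.48

Work:
Check pure NE:
(Hiking, Hiking): (13, 12) - no unilateral deviation beneficial
(Shopping, Shopping): (12, 13) - no unilateral deviation beneficial
Mixed NE: P1 plays Hiking with p = 0.52, P2 plays Hiking with q = 0.48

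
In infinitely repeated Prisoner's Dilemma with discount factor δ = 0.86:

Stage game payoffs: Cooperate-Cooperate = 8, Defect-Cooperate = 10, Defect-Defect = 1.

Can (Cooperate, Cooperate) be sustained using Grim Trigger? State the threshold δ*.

δ* = 0.2222; since δ = 0.86 ≥ 0.2222, cooperation can be sustained

Work:
For Grim Trigger:
Cooperate forever: 8/(1-δ)
Defect then punished: 10 + 1·δ/(1-δ)
Need: 8/(1-δ) ≥ 10 + 1·δ/(1-δ)
Solving: δ ≥ (T-R)/(T-P) = (10-8)/(10-1) = 0.2222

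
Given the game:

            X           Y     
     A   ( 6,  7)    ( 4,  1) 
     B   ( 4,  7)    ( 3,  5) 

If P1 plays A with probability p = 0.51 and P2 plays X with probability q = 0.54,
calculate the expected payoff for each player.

E[P1] = 4.3254, E[P2] = 5.1416

Work:
E[P1] = p·q·π₁(A,X) + p·(1-q)·π₁(A,Y) + (1-p)·q·π₁(B,X) + (1-p)·(1-q)·π₁(B,Y)
= 0.51·0.54·6 + 0.51·0.46·4 + 0.49·0.54·4 + 0.49·0.46·3
= 4.3254

E[P2] = 5.1416 (similar calculation)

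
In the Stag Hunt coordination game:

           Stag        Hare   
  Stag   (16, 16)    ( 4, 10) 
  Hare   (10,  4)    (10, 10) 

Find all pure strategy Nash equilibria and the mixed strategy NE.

Pure NE: (Stag, Stag) and (Hare, Hare); Mixed NE: p = 0.5, q = 0.5

Work:
Check pure NE:
(Stag, Stag): (16, 16) - no unilateral deviation beneficial
(Hare, Hare): (10, 10) - no unilateral deviation beneficial
Mixed NE: P1 plays Stag with p = 0.5, P2 plays Stag with q = 0.5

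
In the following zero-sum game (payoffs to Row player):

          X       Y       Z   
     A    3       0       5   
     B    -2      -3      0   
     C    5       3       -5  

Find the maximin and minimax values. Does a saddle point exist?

Maximin = 0, Minimax = 3, Saddle: False

Work:
Row minimums: [0, -3, -5] → maximin = 0
Column maximums: [5, 3, 5] → minimax = 3
No saddle point (maximin ≠ minimax). Mixed strategy needed.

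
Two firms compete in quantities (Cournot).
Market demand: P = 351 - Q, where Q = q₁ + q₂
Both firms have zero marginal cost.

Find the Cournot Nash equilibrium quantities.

q₁* = q₂* = 117.0; P* = 117.0

Work:
Profit: π_i = P·q_i = (a - q_i - q_j)·q_i
FOC: ∂π_i/∂q_i = a - 2q_i - q_j = 0
Reaction function: q_i = (351 - q_j)/2
Symmetry: q* = 351/3 = 117.0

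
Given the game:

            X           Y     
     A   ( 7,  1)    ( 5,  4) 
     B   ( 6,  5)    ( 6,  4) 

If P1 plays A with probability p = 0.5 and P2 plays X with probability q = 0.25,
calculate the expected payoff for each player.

E[P1] = 5.75, E[P2] = 3.75

Work:
E[P1] = p·q·π₁(A,X) + p·(1-q)·π₁(A,Y) + (1-p)·q·π₁(B,X) + (1-p)·(1-q)·π₁(B,Y)
= 0.5·0.25·7 + 0.5·0.75·5 + 0.5·0.25·6 + 0.5·0.75·6
= 5.75

E[P2] = 3.75 (similar calculation)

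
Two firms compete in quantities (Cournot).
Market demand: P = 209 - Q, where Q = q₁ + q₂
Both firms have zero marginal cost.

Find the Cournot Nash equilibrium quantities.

q₁* = q₂* = 69.67; P* = 69.67

Work:
Profit: π_i = P·q_i = (a - q_i - q_j)·q_i
FOC: ∂π_i/∂q_i = a - 2q_i - q_j = 0
Reaction function: q_i = (209 - q_j)/2
Symmetry: q* = 209/3 = 69.67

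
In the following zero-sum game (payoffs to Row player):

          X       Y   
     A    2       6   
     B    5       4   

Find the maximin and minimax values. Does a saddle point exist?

Maximin = 4, Minimax = 5, Saddle: False

Work:
Row minimums: [2, 4] → maximin = 4
Column maximums: [5, 6] → minimax = 5
No saddle point (maximin ≠ minimax). Mixed strategy needed.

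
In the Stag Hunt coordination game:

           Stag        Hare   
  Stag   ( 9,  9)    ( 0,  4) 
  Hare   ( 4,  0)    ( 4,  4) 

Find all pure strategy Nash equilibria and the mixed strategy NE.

Pure NE: (Stag, Stag) and (Hare, Hare); Mixed NE: p = 0.4444, q = 0.4444

Work:
Check pure NE:
(Stag, Stag): (9, 9) - no unilateral deviation beneficial
(Hare, Hare): (4, 4) - no unilateral deviation beneficial
Mixed NE: P1 plays Stag with p = 0.4444, P2 plays Stag with q = 0.4444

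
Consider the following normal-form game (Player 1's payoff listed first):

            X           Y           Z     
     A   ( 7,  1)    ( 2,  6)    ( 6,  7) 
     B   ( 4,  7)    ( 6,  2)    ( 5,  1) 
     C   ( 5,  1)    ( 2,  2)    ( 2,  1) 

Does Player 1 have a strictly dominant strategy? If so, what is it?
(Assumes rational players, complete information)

No strictly dominant strategy exists for Player 1

Work:
A strategy strictly dominates another if it gives a strictly higher payoff against every opponent action. Compare each pair of P1's strategies column-by-column:
  A vs B: [7 vs 4, 2 vs 6, 6 vs 5] → A does not strictly dominate B (column Y: 2 ≤ 6)
  A vs C: [7 vs 5, 2 vs 2, 6 vs 2] → A does not strictly dominate C (column Y: 2 ≤ 2)
  B vs A: [4 vs 7, 6 vs 2, 5 vs 6] → B does not strictly dominate A (column X: 4 ≤ 7)
  B vs C: [4 vs 5, 6 vs 2, 5 vs 2] → B does not strictly dominate C (column X: 4 ≤ 5)
  C vs A: [5 vs 7, 2 vs 2, 2 vs 6] → C does not strictly dominate A (column X: 5 ≤ 7)
  C vs B: [5 vs 4, 2 vs 6, 2 vs 5] → C does not strictly dominate B (column Y: 2 ≤ 6)
No single strategy strictly dominates all others → no strictly dominant strategy.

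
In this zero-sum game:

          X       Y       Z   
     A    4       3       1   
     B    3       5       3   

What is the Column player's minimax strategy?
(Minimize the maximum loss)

Column should play Z, value = 3

Work:
Column player minimizes Row's maximum payoff:
Column X: max payoff to Row = 4
Column Y: max payoff to Row = 5
Column Z: max payoff to Row = 3
Minimum is 3, achieved by column Z.
Minimax strategy: Z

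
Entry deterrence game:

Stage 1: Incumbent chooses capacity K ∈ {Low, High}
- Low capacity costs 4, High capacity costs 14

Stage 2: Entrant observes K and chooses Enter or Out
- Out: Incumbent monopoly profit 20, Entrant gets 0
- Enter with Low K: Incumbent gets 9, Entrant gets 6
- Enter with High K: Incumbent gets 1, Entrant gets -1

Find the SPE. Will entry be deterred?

SPE: (High, Enter|Low, Out|High); Entry deterred. Incumbent net profit = 6

Work:
After Low K: Entrant enters (6 > 0)
After High K: Entrant stays out (-1 < 0)
Incumbent: Low → 9−4=5, High → 20−14=6
Incumbent chooses High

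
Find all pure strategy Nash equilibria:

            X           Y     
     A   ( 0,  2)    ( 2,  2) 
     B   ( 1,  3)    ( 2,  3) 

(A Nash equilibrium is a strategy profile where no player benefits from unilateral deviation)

Nash equilibrium: (A, Y), (B, X), (B, Y)

Work:
Best responses:
  P1 vs X: payoffs [0, 1] → best response B (payoff 1)
  P1 vs Y: payoffs [2, 2] → best response A/B (payoff 2)
  P2 vs A: payoffs [2, 2] → best response X/Y (payoff 2)
  P2 vs B: payoffs [3, 3] → best response X/Y (payoff 3)
Mutual best responses: (A,Y), (B,X), (B,Y) → Nash equilibria.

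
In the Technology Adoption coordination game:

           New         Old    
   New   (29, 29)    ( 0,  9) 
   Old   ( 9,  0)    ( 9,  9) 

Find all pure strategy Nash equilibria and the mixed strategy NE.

Pure NE: (New, New) and (Old, Old); Mixed NE: p = 0.3103, q = 0.3103

Work:
Check pure NE:
(New, New): (29, 29) - no unilateral deviation beneficial
(Old, Old): (9, 9) - no unilateral deviation beneficial
Mixed NE: P1 plays New with p = 0.3103, P2 plays New with q = 0.3103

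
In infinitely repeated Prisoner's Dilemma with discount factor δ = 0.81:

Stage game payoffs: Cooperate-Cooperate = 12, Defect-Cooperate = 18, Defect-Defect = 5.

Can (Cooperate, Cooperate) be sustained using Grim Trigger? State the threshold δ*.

δ* = 0.4615; since δ = 0.81 ≥ 0.4615, cooperation can be sustained

Work:
For Grim Trigger:
Cooperate forever: 12/(1-δ)
Defect then punished: 18 + 5·δ/(1-δ)
Need: 12/(1-δ) ≥ 18 + 5·δ/(1-δ)
Solving: δ ≥ (T-R)/(T-P) = (18-12)/(18-5) = 0.4615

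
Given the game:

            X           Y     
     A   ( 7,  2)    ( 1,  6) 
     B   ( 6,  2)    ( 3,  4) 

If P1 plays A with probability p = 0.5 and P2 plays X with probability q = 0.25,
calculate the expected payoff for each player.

E[P1] = 3.125, E[P2] = 4.25

Work:
E[P1] = p·q·π₁(A,X) + p·(1-q)·π₁(A,Y) + (1-p)·q·π₁(B,X) + (1-p)·(1-q)·π₁(B,Y)
= 0.5·0.25·7 + 0.5·0.75·1 + 0.5·0.25·6 + 0.5·0.75·3
= 3.125

E[P2] = 4.25 (similar calculation)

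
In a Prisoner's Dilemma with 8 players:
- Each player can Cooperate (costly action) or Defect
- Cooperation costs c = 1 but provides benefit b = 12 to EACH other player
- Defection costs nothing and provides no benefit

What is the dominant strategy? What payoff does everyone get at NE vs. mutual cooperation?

Dominant: Defect; NE payoff = 0; Coop payoff = 83

Work:
Defect dominates (saves cost c = 1, benefit to others is external)
NE: All defect → everyone gets 0
If all cooperate: each receives (7)×12 - 1 = 83
Social dilemma: 83 > 0 but NE gives 0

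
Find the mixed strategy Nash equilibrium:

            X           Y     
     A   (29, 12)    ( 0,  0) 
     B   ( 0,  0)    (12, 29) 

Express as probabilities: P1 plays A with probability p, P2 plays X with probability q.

p = 0.7073, q = 0.2927

Work:
Find probabilities that make opponent indifferent:
P2 chooses q to make P1 indifferent between A and B
P1 chooses p to make P2 indifferent between X and Y
Mixed NE: P1 plays (A: 0.7073, B: 0.2927), P2 plays (X: 0.2927, Y: 0.7073)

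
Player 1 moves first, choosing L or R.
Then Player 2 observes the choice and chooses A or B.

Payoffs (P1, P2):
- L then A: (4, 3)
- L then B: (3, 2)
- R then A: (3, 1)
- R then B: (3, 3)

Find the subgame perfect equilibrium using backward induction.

P1 plays L, P2 plays A after L and B after R; Payoff (4, 3)

Work:
Backward induction:
After L: P2 chooses A → P1 gets 4
After R: P2 chooses B → P1 gets 3
P1 chooses L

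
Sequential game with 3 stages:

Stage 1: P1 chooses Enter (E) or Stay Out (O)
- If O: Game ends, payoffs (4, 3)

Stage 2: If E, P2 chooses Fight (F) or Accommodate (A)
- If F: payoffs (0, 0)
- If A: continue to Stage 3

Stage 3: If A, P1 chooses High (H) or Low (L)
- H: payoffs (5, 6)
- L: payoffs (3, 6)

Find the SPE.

SPE: (E, A, H); Outcome (5, 6)

Work:
Stage 3: P1 chooses H (5 vs 3)
Stage 2: P2: F->0, A->6 (anticipating H). Choose A
Stage 1: P1: O->4, E->5 (anticipating A, H). Choose E
SPE path: E -> A -> H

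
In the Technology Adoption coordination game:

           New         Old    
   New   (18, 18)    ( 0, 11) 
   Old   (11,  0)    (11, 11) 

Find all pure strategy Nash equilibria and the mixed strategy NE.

Pure NE: (New, New) and (Old, Old); Mixed NE: p = 0.6111, q = 0.6111

Work:
Check pure NE:
(New, New): (18, 18) - no unilateral deviation beneficial
(Old, Old): (11, 11) - no unilateral deviation beneficial
Mixed NE: P1 plays New with p = 0.6111, P2 plays New with q = 0.6111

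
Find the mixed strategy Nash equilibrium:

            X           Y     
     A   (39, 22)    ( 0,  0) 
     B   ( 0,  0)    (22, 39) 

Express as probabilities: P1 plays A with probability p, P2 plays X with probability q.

p = 0.6393, q = 0.3607

Work:
Find probabilities that make opponent indifferent:
P2 chooses q to make P1 indifferent between A and B
P1 chooses p to make P2 indifferent between X and Y
Mixed NE: P1 plays (A: 0.6393, B: 0.3607), P2 plays (X: 0.3607, Y: 0.6393)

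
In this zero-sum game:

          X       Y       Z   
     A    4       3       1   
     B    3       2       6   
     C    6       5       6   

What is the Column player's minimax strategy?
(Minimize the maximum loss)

Column should play Y, value = 5

Work:
Column player minimizes Row's maximum payoff:
Column X: max payoff to Row = 6
Column Y: max payoff to Row = 5
Column Z: max payoff to Row = 6
Minimum is 5, achieved by column Y.
Minimax strategy: Y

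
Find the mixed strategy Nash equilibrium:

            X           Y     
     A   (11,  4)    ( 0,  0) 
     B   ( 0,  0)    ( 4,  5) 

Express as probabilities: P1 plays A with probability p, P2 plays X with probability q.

p = 0.5556, q = 0.2667

Work:
Find probabilities that make opponent indifferent:
P2 chooses q to make P1 indifferent between A and B
P1 chooses p to make P2 indifferent between X and Y
Mixed NE: P1 plays (A: 0.5556, B: 0.4444), P2 plays (X: 0.2667, Y: 0.7333)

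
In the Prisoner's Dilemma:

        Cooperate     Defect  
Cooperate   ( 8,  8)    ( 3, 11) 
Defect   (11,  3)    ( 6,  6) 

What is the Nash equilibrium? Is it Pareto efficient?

(Defect, Defect) is NE; not Pareto efficient

Work:
Defect dominates Cooperate for both players:
If P2 cooperates: Defect (11) > Cooperate (8)
If P2 defects: Defect (6) > Cooperate (3)
NE: (Defect, Defect) with payoff (6, 6)
But (Cooperate, Cooperate) = (8, 8) Pareto dominates (6, 6)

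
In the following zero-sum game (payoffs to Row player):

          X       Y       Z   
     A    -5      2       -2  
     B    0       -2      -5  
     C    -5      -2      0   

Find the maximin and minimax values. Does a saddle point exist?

Maximin = -5, Minimax = 0, Saddle: False

Work:
Row minimums: [-5, -5, -5] → maximin = -5
Column maximums: [0, 2, 0] → minimax = 0
No saddle point (maximin ≠ minimax). Mixed strategy needed.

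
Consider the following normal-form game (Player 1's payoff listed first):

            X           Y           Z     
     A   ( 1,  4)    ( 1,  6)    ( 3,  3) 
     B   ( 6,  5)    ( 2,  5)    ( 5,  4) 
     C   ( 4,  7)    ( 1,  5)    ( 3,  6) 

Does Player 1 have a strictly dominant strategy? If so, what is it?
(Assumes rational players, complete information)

Yes, Player 1's strictly dominant strategy is B

Work:
A strategy strictly dominates another if it gives a strictly higher payoff against every opponent action. Compare each pair of P1's strategies column-by-column:
  A vs B: [1 vs 6, 1 vs 2, 3 vs 5] → A does not strictly dominate B (column X: 1 ≤ 6)
  A vs C: [1 vs 4, 1 vs 1, 3 vs 3] → A does not strictly dominate C (column X: 1 ≤ 4)
  B vs A: [6 vs 1, 2 vs 1, 5 vs 3] → B strictly dominates A
  B vs C: [6 vs 4, 2 vs 1, 5 vs 3] → B strictly dominates C
  C vs A: [4 vs 1, 1 vs 1, 3 vs 3] → C does not strictly dominate A (column Y: 1 ≤ 1)
  C vs B: [4 vs 6, 1 vs 2, 3 vs 5] → C does not strictly dominate B (column X: 4 ≤ 6)
B strictly dominates every other strategy → strictly dominant.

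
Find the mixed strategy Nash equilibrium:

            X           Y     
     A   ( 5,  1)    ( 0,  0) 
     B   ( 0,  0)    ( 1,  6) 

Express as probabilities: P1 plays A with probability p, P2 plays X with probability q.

p = 0.8571, q = 0.1667

Work:
Find probabilities that make opponent indifferent:
P2 chooses q to make P1 indifferent between A and B
P1 chooses p to make P2 indifferent between X and Y
Mixed NE: P1 plays (A: 0.8571, B: 0.1429), P2 plays (X: 0.1667, Y: 0.8333)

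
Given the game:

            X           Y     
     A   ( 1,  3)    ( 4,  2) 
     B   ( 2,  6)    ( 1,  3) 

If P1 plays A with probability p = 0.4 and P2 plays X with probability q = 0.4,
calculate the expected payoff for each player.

E[P1] = 1.96, E[P2] = 3.48

Work:
E[P1] = p·q·π₁(A,X) + p·(1-q)·π₁(A,Y) + (1-p)·q·π₁(B,X) + (1-p)·(1-q)·π₁(B,Y)
= 0.4·0.4·1 + 0.4·0.6·4 + 0.6·0.4·2 + 0.6·0.6·1
= 1.96

E[P2] = 3.48 (similar calculation)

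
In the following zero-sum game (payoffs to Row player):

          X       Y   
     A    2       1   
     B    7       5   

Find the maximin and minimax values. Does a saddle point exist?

Maximin = 5, Minimax = 5, Saddle: True

Work:
Row minimums: [1, 5] → maximin = 5
Column maximums: [7, 5] → minimax = 5
Saddle point exists! Game value = 5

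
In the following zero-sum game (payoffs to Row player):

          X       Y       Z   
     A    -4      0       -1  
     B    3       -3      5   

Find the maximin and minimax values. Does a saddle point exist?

Maximin = -3, Minimax = 0, Saddle: False

Work:
Row minimums: [-4, -3] → maximin = -3
Column maximums: [3, 0, 5] → minimax = 0
No saddle point (maximin ≠ minimax). Mixed strategy needed.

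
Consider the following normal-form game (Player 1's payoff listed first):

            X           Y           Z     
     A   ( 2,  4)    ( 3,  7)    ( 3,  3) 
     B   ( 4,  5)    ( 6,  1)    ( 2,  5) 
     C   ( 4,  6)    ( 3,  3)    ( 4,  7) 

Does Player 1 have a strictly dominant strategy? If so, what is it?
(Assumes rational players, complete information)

No strictly dominant strategy exists for Player 1

Work:
A strategy strictly dominates another if it gives a strictly higher payoff against every opponent action. Compare each pair of P1's strategies column-by-column:
  A vs B: [2 vs 4, 3 vs 6, 3 vs 2] → A does not strictly dominate B (column X: 2 ≤ 4)
  A vs C: [2 vs 4, 3 vs 3, 3 vs 4] → A does not strictly dominate C (column X: 2 ≤ 4)
  B vs A: [4 vs 2, 6 vs 3, 2 vs 3] → B does not strictly dominate A (column Z: 2 ≤ 3)
  B vs C: [4 vs 4, 6 vs 3, 2 vs 4] → B does not strictly dominate C (column X: 4 ≤ 4)
  C vs A: [4 vs 2, 3 vs 3, 4 vs 3] → C does not strictly dominate A (column Y: 3 ≤ 3)
  C vs B: [4 vs 4, 3 vs 6, 4 vs 2] → C does not strictly dominate B (column X: 4 ≤ 4)
No single strategy strictly dominates all others → no strictly dominant strategy.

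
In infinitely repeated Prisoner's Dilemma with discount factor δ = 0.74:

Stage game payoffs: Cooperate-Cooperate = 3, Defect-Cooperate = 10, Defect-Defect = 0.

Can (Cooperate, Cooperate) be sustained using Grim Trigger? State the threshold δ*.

δ* = 0.7; since δ = 0.74 ≥ 0.7, cooperation can be sustained

Work:
For Grim Trigger:
Cooperate forever: 3/(1-δ)
Defect then punished: 10 + 0·δ/(1-δ)
Need: 3/(1-δ) ≥ 10 + 0·δ/(1-δ)
Solving: δ ≥ (T-R)/(T-P) = (10-3)/(10-0) = 0.7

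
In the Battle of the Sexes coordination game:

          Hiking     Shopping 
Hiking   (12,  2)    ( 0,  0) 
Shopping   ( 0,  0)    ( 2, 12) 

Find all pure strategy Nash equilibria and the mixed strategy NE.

Pure NE: (Hiking, Hiking) and (Shopping, Shopping); Mixed NE: p = 0.8571, q = 0.1429

Work:
Check pure NE:
(Hiking, Hiking): (12, 2) - no unilateral deviation beneficial
(Shopping, Shopping): (2, 12) - no unilateral deviation beneficial
Mixed NE: P1 plays Hiking with p = 0.8571, P2 plays Hiking with q = 0.1429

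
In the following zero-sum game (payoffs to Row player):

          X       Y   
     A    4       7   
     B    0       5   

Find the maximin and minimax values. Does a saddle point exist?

Maximin = 4, Minimax = 4, Saddle: True

Work:
Row minimums: [4, 0] → maximin = 4
Column maximums: [4, 7] → minimax = 4
Saddle point exists! Game value = 4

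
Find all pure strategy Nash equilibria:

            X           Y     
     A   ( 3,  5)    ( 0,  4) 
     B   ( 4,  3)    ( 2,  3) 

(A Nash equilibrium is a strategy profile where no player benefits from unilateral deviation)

Nash equilibrium: (B, X), (B, Y)

Work:
Best responses:
  P1 vs X: payoffs [3, 4] → best response B (payoff 4)
  P1 vs Y: payoffs [0, 2] → best response B (payoff 2)
  P2 vs A: payoffs [5, 4] → best response X (payoff 5)
  P2 vs B: payoffs [3, 3] → best response X/Y (payoff 3)
Mutual best responses: (B,X), (B,Y) → Nash equilibria.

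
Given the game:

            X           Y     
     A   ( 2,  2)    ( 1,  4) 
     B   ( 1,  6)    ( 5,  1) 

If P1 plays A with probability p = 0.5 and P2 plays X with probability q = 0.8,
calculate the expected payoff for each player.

E[P1] = 1.8, E[P2] = 3.7

Work:
E[P1] = p·q·π₁(A,X) + p·(1-q)·π₁(A,Y) + (1-p)·q·π₁(B,X) + (1-p)·(1-q)·π₁(B,Y)
= 0.5·0.8·2 + 0.5·0.2·1 + 0.5·0.8·1 + 0.5·0.2·5
= 1.8

E[P2] = 3.7 (similar calculation)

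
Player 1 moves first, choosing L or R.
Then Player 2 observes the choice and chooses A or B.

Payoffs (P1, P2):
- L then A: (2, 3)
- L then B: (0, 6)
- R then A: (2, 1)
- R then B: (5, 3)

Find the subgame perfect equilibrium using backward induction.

P1 plays R, P2 plays B after L and B after R; Payoff (5, 3)

Work:
Backward induction:
After L: P2 chooses B → P1 gets 0
After R: P2 chooses B → P1 gets 5
P1 chooses R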